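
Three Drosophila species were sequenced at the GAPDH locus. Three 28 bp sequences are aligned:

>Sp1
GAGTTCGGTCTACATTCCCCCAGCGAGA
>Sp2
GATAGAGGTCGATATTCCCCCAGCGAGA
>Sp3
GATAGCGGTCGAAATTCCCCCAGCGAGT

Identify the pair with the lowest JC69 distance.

Sp1–Sp2: 6/28 differ, p = 0.214, d = 0.252.
Sp1–Sp3: 6/28 differ, p = 0.214, d = 0.252.
Sp2–Sp3: 3/28 differ, p = 0.107, d = 0.116.
The smallest distance is between Sp2 and Sp3.

Sp2 and Sp3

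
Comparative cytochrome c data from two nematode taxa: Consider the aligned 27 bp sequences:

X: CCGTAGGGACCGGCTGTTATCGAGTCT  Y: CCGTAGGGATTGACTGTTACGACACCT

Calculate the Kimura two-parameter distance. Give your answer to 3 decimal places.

Of 27 sites, 7 differences are transitions and 2 are transversions, so P = 7/27 ≈ 0.259259 and Q = 2/27 ≈ 0.074074.
Under the Kimura two-parameter model, d = −½ ln(1 − 2P − Q) − ¼ ln(1 − 2Q).
1 − 2P − Q = 0.407408, giving −½ ln(0.407408) = 0.448970.
1 − 2Q = 0.851852, giving −¼ ln(0.851852) = 0.040086.
d = 0.448970 + 0.040086 = 0.489056.

0.489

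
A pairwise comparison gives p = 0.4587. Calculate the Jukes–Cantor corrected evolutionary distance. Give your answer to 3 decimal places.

d = −(3/4) ln(1 − 4p/3) = −0.75 ln(1 − 0.6116) = −0.75 ln(0.3884)
  = −0.75 × (-0.945720) = 0.709290 substitutions/site.

0.709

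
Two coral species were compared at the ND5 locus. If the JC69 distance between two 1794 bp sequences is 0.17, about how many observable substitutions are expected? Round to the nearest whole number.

Invert JC69: p = (3/4)(1 − e^(−4d/3)) = 0.75 × (1 − e^(-0.226667)) = 0.75 × (1 − 0.797186) = 0.152111.
Expected differing sites = pL ≈ 0.152111 × 1794 = 272.887134 ≈ 273.

273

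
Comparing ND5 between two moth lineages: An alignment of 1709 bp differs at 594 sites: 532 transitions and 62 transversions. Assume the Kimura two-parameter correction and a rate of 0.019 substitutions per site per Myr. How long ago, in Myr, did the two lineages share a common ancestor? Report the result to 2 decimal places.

14.65

P = 532/1709 ≈ 0.311293 and Q = 62/1709 ≈ 0.036279.
Under the Kimura two-parameter model, d = −½ ln(1 − 2P − Q) − ¼ ln(1 − 2Q).
1 − 2P − Q = 0.341135, giving −½ ln(0.341135) = 0.537738.
1 − 2Q = 0.927442, giving −¼ ln(0.927442) = 0.018831.
d = 0.537738 + 0.018831 = 0.556569.
Under a molecular clock d = 2μt, so t = d/(2μ) = 0.556569 / (2 × 0.019) = 14.65 Myr.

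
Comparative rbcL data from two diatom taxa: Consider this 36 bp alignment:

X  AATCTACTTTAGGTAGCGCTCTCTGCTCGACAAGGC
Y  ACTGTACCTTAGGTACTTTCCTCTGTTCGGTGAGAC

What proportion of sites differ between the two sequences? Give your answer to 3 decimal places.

The sequences differ at 13 of 36 positions.
p = 13/36 = 0.361111… ≈ 0.361 (to 3 d.p.).

0.361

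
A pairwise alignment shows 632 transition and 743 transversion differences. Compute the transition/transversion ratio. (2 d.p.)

0.85

R = 632/743 = 0.850605… ≈ 0.85 (to 2 d.p.).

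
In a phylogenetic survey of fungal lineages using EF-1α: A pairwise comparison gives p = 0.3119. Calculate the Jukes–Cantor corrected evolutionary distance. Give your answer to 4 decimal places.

d = −(3/4) ln(1 − 4p/3) = −0.75 ln(1 − 0.415867) = −0.75 ln(0.584133)
  = −0.75 × (-0.537627) = 0.403220 substitutions/site.

0.4032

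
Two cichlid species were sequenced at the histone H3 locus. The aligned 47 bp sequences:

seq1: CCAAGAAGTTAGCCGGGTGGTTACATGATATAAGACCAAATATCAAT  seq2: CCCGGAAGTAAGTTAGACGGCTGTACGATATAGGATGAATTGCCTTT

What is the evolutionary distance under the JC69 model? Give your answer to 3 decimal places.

0.628

The sequences differ at 20 of 47 sites, so p = 20/47 ≈ 0.425532.
d = −(3/4) ln(1 − 4p/3) = −0.75 ln(1 − 0.567376) = −0.75 ln(0.432624)
  = −0.75 × (-0.837886) = 0.628415 substitutions/site.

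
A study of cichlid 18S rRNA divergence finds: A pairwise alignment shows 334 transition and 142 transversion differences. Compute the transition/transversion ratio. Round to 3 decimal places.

R = 334/142 = 2.352112… ≈ 2.352 (to 3 d.p.).

2.352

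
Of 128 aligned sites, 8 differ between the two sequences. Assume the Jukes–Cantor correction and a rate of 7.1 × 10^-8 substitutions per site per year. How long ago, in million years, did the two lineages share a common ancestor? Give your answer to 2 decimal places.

0.46

p = 8/128 = 0.0625.
d = −(3/4) ln(1 − 4p/3) = −0.75 ln(1 − 0.083333) = −0.75 ln(0.916667)
  = −0.75 × (-0.087011) = 0.065258 substitutions/site.
Under a molecular clock d = 2μt, so t = d/(2μ) = 0.065258 / (2 × 7.1 × 10^-8) = 0.46 million years.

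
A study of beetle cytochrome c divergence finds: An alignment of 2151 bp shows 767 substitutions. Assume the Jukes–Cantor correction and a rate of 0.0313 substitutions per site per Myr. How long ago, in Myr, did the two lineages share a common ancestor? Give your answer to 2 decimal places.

7.73

p = 767/2151 ≈ 0.356578.
d = −(3/4) ln(1 − 4p/3) = −0.75 ln(1 − 0.475437) = −0.75 ln(0.524563)
  = −0.75 × (-0.645190) = 0.483893 substitutions/site.
Under a molecular clock d = 2μt, so t = d/(2μ) = 0.483893 / (2 × 0.0313) = 7.73 Myr.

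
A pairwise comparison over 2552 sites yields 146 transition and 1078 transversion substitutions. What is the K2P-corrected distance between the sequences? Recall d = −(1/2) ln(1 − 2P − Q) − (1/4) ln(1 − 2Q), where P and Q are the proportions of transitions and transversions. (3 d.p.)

P = 146/2552 ≈ 0.05721 and Q = 1078/2552 ≈ 0.422414.
Under the Kimura two-parameter model, d = −½ ln(1 − 2P − Q) − ¼ ln(1 − 2Q).
1 − 2P − Q = 0.463166, giving −½ ln(0.463166) = 0.384835.
1 − 2Q = 0.155172, giving −¼ ln(0.155172) = 0.465805.
d = 0.384835 + 0.465805 = 0.850640.

0.851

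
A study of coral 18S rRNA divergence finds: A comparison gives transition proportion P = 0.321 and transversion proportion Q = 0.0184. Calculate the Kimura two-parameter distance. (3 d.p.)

0.549

Under the Kimura two-parameter model, d = −½ ln(1 − 2P − Q) − ¼ ln(1 − 2Q).
1 − 2P − Q = 0.3396, giving −½ ln(0.3396) = 0.539993.
1 − 2Q = 0.9632, giving −¼ ln(0.9632) = 0.009374.
d = 0.539993 + 0.009374 = 0.549367.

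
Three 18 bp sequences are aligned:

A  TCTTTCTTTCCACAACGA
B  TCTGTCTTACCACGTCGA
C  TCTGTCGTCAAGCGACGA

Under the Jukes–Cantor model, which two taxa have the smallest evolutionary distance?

A–B: 4/18 differ, p = 0.222, d = 0.264.
A–C: 7/18 differ, p = 0.389, d = 0.548.
B–C: 6/18 differ, p = 0.333, d = 0.441.
The smallest distance is between A and B.

A and B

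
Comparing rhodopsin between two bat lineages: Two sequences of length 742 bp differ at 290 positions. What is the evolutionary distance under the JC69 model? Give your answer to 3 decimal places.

0.552

p = 290/742 ≈ 0.390836.
d = −(3/4) ln(1 − 4p/3) = −0.75 ln(1 − 0.521115) = −0.75 ln(0.478885)
  = −0.75 × (-0.736295) = 0.552221 substitutions/site.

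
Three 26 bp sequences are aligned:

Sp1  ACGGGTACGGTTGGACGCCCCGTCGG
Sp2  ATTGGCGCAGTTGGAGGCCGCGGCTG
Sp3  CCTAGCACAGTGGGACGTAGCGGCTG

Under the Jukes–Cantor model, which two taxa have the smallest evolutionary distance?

Sp2 and Sp3

Sp1–Sp2: 9/26 differ, p = 0.346, d = 0.464.
Sp1–Sp3: 11/26 differ, p = 0.423, d = 0.623.
Sp2–Sp3: 8/26 differ, p = 0.308, d = 0.396.
The smallest distance is between Sp2 and Sp3.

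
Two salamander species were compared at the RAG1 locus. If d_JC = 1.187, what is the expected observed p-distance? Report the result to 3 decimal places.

0.596

p = (3/4)(1 − e^(−4d/3)) = 0.75 × (1 − e^(-1.582667)) = 0.75 × (1 − 0.205426) = 0.595931.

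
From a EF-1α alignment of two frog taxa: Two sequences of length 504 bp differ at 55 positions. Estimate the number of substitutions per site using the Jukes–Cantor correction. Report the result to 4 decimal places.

0.1179

p = 55/504 ≈ 0.109127.
d = −(3/4) ln(1 − 4p/3) = −0.75 ln(1 − 0.145503) = −0.75 ln(0.854497)
  = −0.75 × (-0.157242) = 0.117932 substitutions/site.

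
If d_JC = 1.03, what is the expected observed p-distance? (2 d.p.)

p = (3/4)(1 − e^(−4d/3)) = 0.75 × (1 − e^(-1.373333)) = 0.75 × (1 − 0.253261) = 0.560054.

0.56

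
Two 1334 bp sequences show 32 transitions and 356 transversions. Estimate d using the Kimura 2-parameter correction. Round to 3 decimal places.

0.380

P = 32/1334 ≈ 0.023988 and Q = 356/1334 ≈ 0.266867.
Under the Kimura two-parameter model, d = −½ ln(1 − 2P − Q) − ¼ ln(1 − 2Q).
1 − 2P − Q = 0.685157, giving −½ ln(0.685157) = 0.189054.
1 − 2Q = 0.466266, giving −¼ ln(0.466266) = 0.190750.
d = 0.189054 + 0.190750 = 0.379804.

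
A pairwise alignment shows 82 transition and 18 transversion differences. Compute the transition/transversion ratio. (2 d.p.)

4.56

R = 82/18 = 4.555555… ≈ 4.56 (to 2 d.p.).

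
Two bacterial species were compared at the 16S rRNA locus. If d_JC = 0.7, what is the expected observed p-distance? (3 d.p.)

0.455

p = (3/4)(1 − e^(−4d/3)) = 0.75 × (1 − e^(-0.933333)) = 0.75 × (1 − 0.393241) = 0.455069.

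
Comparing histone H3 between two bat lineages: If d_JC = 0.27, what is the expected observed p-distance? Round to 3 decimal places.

0.227

p = (3/4)(1 − e^(−4d/3)) = 0.75 × (1 − e^(-0.36)) = 0.75 × (1 − 0.697676) = 0.226743.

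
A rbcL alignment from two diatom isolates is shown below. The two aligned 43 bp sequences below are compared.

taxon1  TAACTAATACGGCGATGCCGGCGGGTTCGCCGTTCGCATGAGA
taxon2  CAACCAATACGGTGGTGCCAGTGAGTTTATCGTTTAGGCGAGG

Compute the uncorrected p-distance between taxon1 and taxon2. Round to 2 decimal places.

The sequences differ at 16 of 43 positions.
p = 16/43 = 0.372093… ≈ 0.37 (to 2 d.p.).

0.37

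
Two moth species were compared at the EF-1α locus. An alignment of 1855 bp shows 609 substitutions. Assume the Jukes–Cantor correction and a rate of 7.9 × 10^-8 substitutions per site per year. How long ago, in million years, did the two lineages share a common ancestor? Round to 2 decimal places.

2.73

p = 609/1855 ≈ 0.328302.
d = −(3/4) ln(1 − 4p/3) = −0.75 ln(1 − 0.437736) = −0.75 ln(0.562264)
  = −0.75 × (-0.575784) = 0.431838 substitutions/site.
Under a molecular clock d = 2μt, so t = d/(2μ) = 0.431838 / (2 × 7.9 × 10^-8) = 2.73 million years.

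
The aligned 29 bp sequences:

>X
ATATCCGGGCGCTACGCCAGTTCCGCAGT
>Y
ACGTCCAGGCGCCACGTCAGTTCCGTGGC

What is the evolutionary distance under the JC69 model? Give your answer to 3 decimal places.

0.344

The sequences differ at 8 of 29 sites (2, 3, 7, 13, 17, 26, 27, 29), so p = 8/29 ≈ 0.275862.
d = −(3/4) ln(1 − 4p/3) = −0.75 ln(1 − 0.367816) = −0.75 ln(0.632184)
  = −0.75 × (-0.458575) = 0.343931 substitutions/site.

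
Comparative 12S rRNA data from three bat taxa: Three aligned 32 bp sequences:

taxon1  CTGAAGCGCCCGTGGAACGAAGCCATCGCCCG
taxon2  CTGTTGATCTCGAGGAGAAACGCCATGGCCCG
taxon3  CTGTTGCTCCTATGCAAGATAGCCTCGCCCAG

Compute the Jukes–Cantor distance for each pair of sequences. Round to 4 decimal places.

d(taxon1,taxon2) = 0.4598, d(taxon1,taxon3) = 0.6566, d(taxon2,taxon3) = 0.6566

taxon1–taxon2: 11/32 sites differ → p = 0.34375, d = −0.75 ln(1 − 0.458333) = 0.459828 ≈ 0.4598.
taxon1–taxon3: 14/32 sites differ → p = 0.4375, d = −0.75 ln(1 − 0.583333) = 0.656601 ≈ 0.6566.
taxon2–taxon3: 14/32 sites differ → p = 0.4375, d = −0.75 ln(1 − 0.583333) = 0.656601 ≈ 0.6566.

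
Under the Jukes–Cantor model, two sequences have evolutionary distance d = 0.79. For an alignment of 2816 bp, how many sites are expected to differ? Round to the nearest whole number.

1375

Invert JC69: p = (3/4)(1 − e^(−4d/3)) = 0.75 × (1 − e^(-1.053333)) = 0.75 × (1 − 0.348773) = 0.488420.
Expected differing sites = pL ≈ 0.488420 × 2816 = 1375.39072 ≈ 1375.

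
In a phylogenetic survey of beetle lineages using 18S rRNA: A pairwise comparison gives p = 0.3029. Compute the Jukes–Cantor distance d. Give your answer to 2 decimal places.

0.39

d = −(3/4) ln(1 − 4p/3) = −0.75 ln(1 − 0.403867) = −0.75 ln(0.596133)
  = −0.75 × (-0.517291) = 0.387968 substitutions/site.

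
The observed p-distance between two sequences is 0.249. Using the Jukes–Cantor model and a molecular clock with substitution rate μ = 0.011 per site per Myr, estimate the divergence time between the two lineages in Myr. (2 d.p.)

13.75

d = −(3/4) ln(1 − 4p/3) = −0.75 ln(1 − 0.332) = −0.75 ln(0.668)
  = −0.75 × (-0.403467) = 0.302600 substitutions/site.
Under a molecular clock d = 2μt, so t = d/(2μ) = 0.302600 / (2 × 0.011) = 13.75 Myr.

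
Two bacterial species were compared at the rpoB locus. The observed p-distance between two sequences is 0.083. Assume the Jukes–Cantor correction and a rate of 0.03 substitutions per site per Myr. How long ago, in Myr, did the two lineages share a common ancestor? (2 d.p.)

1.47

d = −(3/4) ln(1 − 4p/3) = −0.75 ln(1 − 0.110667) = −0.75 ln(0.889333)
  = −0.75 × (-0.117284) = 0.087963 substitutions/site.
Under a molecular clock d = 2μt, so t = d/(2μ) = 0.087963 / (2 × 0.03) = 1.47 Myr.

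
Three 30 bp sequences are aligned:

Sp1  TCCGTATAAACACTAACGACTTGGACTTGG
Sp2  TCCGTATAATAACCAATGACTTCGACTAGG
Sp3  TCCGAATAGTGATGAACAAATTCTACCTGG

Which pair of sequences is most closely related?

Sp1 and Sp2

Sp1–Sp2: 6/30 differ, p = 0.200, d = 0.233.
Sp1–Sp3: 11/30 differ, p = 0.367, d = 0.503.
Sp2–Sp3: 11/30 differ, p = 0.367, d = 0.503.
The smallest distance is between Sp1 and Sp2.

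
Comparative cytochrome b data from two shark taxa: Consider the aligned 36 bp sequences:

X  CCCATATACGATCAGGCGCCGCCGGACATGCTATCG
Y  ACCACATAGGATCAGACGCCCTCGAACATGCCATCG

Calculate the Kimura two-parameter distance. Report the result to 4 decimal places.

0.2696

Of 36 sites, 5 differences are transitions and 3 are transversions, so P = 5/36 ≈ 0.138889 and Q = 3/36 ≈ 0.083333.
Under the Kimura two-parameter model, d = −½ ln(1 − 2P − Q) − ¼ ln(1 − 2Q).
1 − 2P − Q = 0.638889, giving −½ ln(0.638889) = 0.224012.
1 − 2Q = 0.833334, giving −¼ ln(0.833334) = 0.045580.
d = 0.224012 + 0.045580 = 0.269592.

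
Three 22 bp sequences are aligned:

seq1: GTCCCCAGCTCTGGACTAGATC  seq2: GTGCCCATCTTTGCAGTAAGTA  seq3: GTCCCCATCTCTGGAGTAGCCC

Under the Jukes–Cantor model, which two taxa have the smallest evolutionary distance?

seq1 and seq3

seq1–seq2: 8/22 differ, p = 0.364, d = 0.497.
seq1–seq3: 4/22 differ, p = 0.182, d = 0.208.
seq2–seq3: 7/22 differ, p = 0.318, d = 0.414.
The smallest distance is between seq1 and seq3.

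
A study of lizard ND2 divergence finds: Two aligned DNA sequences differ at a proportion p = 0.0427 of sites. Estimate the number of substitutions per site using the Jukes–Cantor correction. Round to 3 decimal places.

0.044

d = −(3/4) ln(1 − 4p/3) = −0.75 ln(1 − 0.056933) = −0.75 ln(0.943067)
  = −0.75 × (-0.058618) = 0.043964 substitutions/site.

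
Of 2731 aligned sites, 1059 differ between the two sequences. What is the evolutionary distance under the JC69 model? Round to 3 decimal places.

p = 1059/2731 ≈ 0.38777.
d = −(3/4) ln(1 − 4p/3) = −0.75 ln(1 − 0.517027) = −0.75 ln(0.482973)
  = −0.75 × (-0.727795) = 0.545846 substitutions/site.

0.546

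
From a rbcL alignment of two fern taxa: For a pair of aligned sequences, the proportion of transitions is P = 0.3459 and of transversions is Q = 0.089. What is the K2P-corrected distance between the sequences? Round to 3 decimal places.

0.808

Under the Kimura two-parameter model, d = −½ ln(1 − 2P − Q) − ¼ ln(1 − 2Q).
1 − 2P − Q = 0.2192, giving −½ ln(0.2192) = 0.758885.
1 − 2Q = 0.822, giving −¼ ln(0.822) = 0.049004.
d = 0.758885 + 0.049004 = 0.807889.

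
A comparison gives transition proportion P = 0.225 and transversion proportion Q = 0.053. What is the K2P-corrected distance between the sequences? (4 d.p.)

Under the Kimura two-parameter model, d = −½ ln(1 − 2P − Q) − ¼ ln(1 − 2Q).
1 − 2P − Q = 0.497, giving −½ ln(0.497) = 0.349583.
1 − 2Q = 0.894, giving −¼ ln(0.894) = 0.028012.
d = 0.349583 + 0.028012 = 0.377595.

0.3776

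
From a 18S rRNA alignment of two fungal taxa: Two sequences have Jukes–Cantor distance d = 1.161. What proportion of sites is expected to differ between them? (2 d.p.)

0.59

p = (3/4)(1 − e^(−4d/3)) = 0.75 × (1 − e^(-1.548)) = 0.75 × (1 − 0.212673) = 0.590495.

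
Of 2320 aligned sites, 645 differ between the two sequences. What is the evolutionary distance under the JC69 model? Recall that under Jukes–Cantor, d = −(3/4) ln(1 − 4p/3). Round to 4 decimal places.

p = 645/2320 ≈ 0.278017.
d = −(3/4) ln(1 − 4p/3) = −0.75 ln(1 − 0.370689) = −0.75 ln(0.629311)
  = −0.75 × (-0.463130) = 0.347348 substitutions/site.

0.3473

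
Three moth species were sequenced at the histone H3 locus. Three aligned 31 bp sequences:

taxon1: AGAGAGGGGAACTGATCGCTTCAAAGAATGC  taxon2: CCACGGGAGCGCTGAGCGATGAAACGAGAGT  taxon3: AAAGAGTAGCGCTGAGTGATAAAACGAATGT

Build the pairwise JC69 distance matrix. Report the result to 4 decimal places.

d(taxon1,taxon2) = 0.7771, d(taxon1,taxon3) = 0.5445, d(taxon2,taxon3) = 0.3672

taxon1–taxon2: 15/31 sites differ → p ≈ 0.483871, d = −0.75 ln(1 − 0.645161) = 0.777068 ≈ 0.7771.
taxon1–taxon3: 12/31 sites differ → p ≈ 0.387097, d = −0.75 ln(1 − 0.516129) = 0.544453 ≈ 0.5445.
taxon2–taxon3: 9/31 sites differ → p ≈ 0.290323, d = −0.75 ln(1 − 0.387097) = 0.367161 ≈ 0.3672.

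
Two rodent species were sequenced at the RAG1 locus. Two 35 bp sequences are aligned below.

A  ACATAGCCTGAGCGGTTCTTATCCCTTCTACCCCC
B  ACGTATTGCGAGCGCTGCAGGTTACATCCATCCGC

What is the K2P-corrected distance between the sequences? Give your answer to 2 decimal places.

0.72

Of 35 sites, 7 differences are transitions and 9 are transversions, so P = 7/35 = 0.2 and Q = 9/35 ≈ 0.257143.
Under the Kimura two-parameter model, d = −½ ln(1 − 2P − Q) − ¼ ln(1 − 2Q).
1 − 2P − Q = 0.342857, giving −½ ln(0.342857) = 0.535221.
1 − 2Q = 0.485714, giving −¼ ln(0.485714) = 0.180534.
d = 0.535221 + 0.180534 = 0.715755.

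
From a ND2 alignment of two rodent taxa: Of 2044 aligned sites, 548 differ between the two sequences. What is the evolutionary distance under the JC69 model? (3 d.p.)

0.332

p = 548/2044 ≈ 0.268102.
d = −(3/4) ln(1 − 4p/3) = −0.75 ln(1 − 0.357469) = −0.75 ln(0.642531)
  = −0.75 × (-0.442340) = 0.331755 substitutions/site.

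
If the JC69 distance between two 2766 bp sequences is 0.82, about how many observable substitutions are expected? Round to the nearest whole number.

Invert JC69: p = (3/4)(1 − e^(−4d/3)) = 0.75 × (1 − e^(-1.093333)) = 0.75 × (1 − 0.335098) = 0.498677.
Expected differing sites = pL ≈ 0.498677 × 2766 = 1379.340582 ≈ 1379.

1379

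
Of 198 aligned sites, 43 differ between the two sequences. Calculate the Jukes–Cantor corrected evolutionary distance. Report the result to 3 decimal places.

p = 43/198 ≈ 0.217172.
d = −(3/4) ln(1 − 4p/3) = −0.75 ln(1 − 0.289563) = −0.75 ln(0.710437)
  = −0.75 × (-0.341875) = 0.256406 substitutions/site.

0.256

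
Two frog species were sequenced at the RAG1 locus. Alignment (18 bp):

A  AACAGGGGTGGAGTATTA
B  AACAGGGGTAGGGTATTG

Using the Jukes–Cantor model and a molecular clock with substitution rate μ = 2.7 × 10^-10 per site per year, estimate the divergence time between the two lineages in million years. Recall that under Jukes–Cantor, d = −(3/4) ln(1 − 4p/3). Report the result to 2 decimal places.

349.05

The sequences differ at 3 of 18 sites (10, 12, 18), so p = 3/18 ≈ 0.166667.
d = −(3/4) ln(1 − 4p/3) = −0.75 ln(1 − 0.222223) = −0.75 ln(0.777777)
  = −0.75 × (-0.251315) = 0.188486 substitutions/site.
Under a molecular clock d = 2μt, so t = d/(2μ) = 0.188486 / (2 × 2.7 × 10^-10) = 349.05 million years.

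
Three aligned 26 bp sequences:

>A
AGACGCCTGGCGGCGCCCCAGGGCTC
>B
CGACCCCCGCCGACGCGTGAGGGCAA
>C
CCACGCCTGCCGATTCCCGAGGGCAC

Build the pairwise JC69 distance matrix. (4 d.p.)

d(A,B) = 0.5393, d(A,C) = 0.3961, d(B,C) = 0.3961

A–B: 10/26 sites differ → p ≈ 0.384615, d = −0.75 ln(1 − 0.51282) = 0.539341 ≈ 0.5393.
A–C: 8/26 sites differ → p ≈ 0.307692, d = −0.75 ln(1 − 0.410256) = 0.396050 ≈ 0.3961.
B–C: 8/26 sites differ → p ≈ 0.307692, d = −0.75 ln(1 − 0.410256) = 0.396050 ≈ 0.3961.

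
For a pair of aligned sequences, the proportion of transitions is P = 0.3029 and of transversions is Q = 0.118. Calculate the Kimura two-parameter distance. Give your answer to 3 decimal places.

Under the Kimura two-parameter model, d = −½ ln(1 − 2P − Q) − ¼ ln(1 − 2Q).
1 − 2P − Q = 0.2762, giving −½ ln(0.2762) = 0.643315.
1 − 2Q = 0.764, giving −¼ ln(0.764) = 0.067297.
d = 0.643315 + 0.067297 = 0.710612.

0.711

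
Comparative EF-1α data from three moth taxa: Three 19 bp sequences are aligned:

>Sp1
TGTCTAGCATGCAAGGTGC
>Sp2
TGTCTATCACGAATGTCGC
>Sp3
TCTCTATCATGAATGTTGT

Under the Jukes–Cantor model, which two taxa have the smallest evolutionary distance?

Sp2 and Sp3

Sp1–Sp2: 6/19 differ, p = 0.316, d = 0.410.
Sp1–Sp3: 6/19 differ, p = 0.316, d = 0.410.
Sp2–Sp3: 4/19 differ, p = 0.211, d = 0.247.
The smallest distance is between Sp2 and Sp3.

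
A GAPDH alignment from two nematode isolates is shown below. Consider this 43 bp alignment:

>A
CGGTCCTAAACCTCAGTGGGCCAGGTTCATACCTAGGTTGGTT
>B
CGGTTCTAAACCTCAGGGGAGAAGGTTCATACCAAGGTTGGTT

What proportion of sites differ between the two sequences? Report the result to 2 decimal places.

The sequences differ at 6 of 43 positions (sites 5, 17, 20, 21, 22, 34).
p = 6/43 = 0.139534… ≈ 0.14 (to 2 d.p.).

0.14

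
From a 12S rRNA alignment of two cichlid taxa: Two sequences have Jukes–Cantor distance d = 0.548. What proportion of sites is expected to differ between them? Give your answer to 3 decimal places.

0.389

p = (3/4)(1 − e^(−4d/3)) = 0.75 × (1 − e^(-0.730667)) = 0.75 × (1 − 0.481588) = 0.388809.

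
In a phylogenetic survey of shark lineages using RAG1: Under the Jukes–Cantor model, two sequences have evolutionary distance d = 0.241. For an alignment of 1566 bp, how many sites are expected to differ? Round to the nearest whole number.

Invert JC69: p = (3/4)(1 − e^(−4d/3)) = 0.75 × (1 − e^(-0.321333)) = 0.75 × (1 − 0.725182) = 0.206114.
Expected differing sites = pL ≈ 0.206114 × 1566 = 322.774524 ≈ 323.

323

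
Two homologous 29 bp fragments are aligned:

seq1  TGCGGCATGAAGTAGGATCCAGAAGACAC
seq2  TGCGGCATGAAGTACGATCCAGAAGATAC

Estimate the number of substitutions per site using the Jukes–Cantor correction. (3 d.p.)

0.072

The sequences differ at 2 of 29 sites (15, 27), so p = 2/29 ≈ 0.068966.
d = −(3/4) ln(1 − 4p/3) = −0.75 ln(1 − 0.091955) = −0.75 ln(0.908045)
  = −0.75 × (-0.096461) = 0.072346 substitutions/site.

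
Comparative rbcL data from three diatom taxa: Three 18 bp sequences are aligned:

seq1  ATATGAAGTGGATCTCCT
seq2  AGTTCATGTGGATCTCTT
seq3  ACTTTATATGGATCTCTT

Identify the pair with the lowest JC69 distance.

seq2 and seq3

seq1–seq2: 5/18 differ, p = 0.278, d = 0.347.
seq1–seq3: 6/18 differ, p = 0.333, d = 0.441.
seq2–seq3: 3/18 differ, p = 0.167, d = 0.188.
The smallest distance is between seq2 and seq3.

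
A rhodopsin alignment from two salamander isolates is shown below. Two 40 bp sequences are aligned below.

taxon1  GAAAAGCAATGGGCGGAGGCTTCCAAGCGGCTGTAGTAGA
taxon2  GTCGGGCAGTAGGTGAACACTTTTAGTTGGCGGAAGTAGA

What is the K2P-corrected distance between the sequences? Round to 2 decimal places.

Of 40 sites, 11 differences are transitions and 6 are transversions, so P = 11/40 = 0.275 and Q = 6/40 = 0.15.
Under the Kimura two-parameter model, d = −½ ln(1 − 2P − Q) − ¼ ln(1 − 2Q).
1 − 2P − Q = 0.3, giving −½ ln(0.3) = 0.601986.
1 − 2Q = 0.7, giving −¼ ln(0.7) = 0.089169.
d = 0.601986 + 0.089169 = 0.691155.

0.69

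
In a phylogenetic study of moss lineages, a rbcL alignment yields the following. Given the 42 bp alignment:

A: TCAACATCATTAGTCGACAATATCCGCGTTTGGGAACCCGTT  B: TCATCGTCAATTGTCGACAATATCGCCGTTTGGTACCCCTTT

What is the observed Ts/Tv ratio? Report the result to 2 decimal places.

Transitions are A↔G and C↔T; transversions are all other mismatches.
Transitions: 1. Transversions: 8.
R = 1/8 = 0.125 ≈ 0.13 (to 2 d.p.).

0.13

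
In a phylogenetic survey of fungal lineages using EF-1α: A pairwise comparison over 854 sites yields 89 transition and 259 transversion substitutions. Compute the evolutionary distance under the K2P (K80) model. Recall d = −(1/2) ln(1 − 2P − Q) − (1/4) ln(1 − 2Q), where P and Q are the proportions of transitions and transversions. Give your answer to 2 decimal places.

P = 89/854 ≈ 0.104215 and Q = 259/854 ≈ 0.303279.
Under the Kimura two-parameter model, d = −½ ln(1 − 2P − Q) − ¼ ln(1 − 2Q).
1 − 2P − Q = 0.488291, giving −½ ln(0.488291) = 0.358422.
1 − 2Q = 0.393442, giving −¼ ln(0.393442) = 0.233205.
d = 0.358422 + 0.233205 = 0.591627.

0.59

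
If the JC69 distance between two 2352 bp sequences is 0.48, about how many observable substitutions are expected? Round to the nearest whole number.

Invert JC69: p = (3/4)(1 − e^(−4d/3)) = 0.75 × (1 − e^(-0.64)) = 0.75 × (1 − 0.527292) = 0.354531.
Expected differing sites = pL ≈ 0.354531 × 2352 = 833.856912 ≈ 834.

834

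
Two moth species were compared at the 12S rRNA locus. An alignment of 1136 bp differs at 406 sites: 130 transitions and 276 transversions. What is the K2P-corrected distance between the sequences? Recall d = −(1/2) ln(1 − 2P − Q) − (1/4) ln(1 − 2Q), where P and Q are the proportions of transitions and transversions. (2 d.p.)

P = 130/1136 ≈ 0.114437 and Q = 276/1136 ≈ 0.242958.
Under the Kimura two-parameter model, d = −½ ln(1 − 2P − Q) − ¼ ln(1 − 2Q).
1 − 2P − Q = 0.528168, giving −½ ln(0.528168) = 0.319170.
1 − 2Q = 0.514084, giving −¼ ln(0.514084) = 0.166342.
d = 0.319170 + 0.166342 = 0.485512.

0.49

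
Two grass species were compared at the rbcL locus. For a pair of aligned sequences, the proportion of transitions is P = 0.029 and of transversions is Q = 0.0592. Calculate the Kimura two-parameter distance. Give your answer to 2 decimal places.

Under the Kimura two-parameter model, d = −½ ln(1 − 2P − Q) − ¼ ln(1 − 2Q).
1 − 2P − Q = 0.8828, giving −½ ln(0.8828) = 0.062328.
1 − 2Q = 0.8816, giving −¼ ln(0.8816) = 0.031504.
d = 0.062328 + 0.031504 = 0.093832.

0.09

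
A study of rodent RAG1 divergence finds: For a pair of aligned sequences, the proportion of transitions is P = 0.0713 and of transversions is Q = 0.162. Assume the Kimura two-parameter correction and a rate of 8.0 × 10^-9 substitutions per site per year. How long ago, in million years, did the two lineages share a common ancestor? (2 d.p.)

17.47

Under the Kimura two-parameter model, d = −½ ln(1 − 2P − Q) − ¼ ln(1 − 2Q).
1 − 2P − Q = 0.6954, giving −½ ln(0.6954) = 0.181634.
1 − 2Q = 0.676, giving −¼ ln(0.676) = 0.097891.
d = 0.181634 + 0.097891 = 0.279525.
Under a molecular clock d = 2μt, so t = d/(2μ) = 0.279525 / (2 × 8.0 × 10^-9) = 17.47 million years.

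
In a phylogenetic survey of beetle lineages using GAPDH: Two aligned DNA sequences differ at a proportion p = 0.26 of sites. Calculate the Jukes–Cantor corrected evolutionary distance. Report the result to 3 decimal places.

d = −(3/4) ln(1 − 4p/3) = −0.75 ln(1 − 0.346667) = −0.75 ln(0.653333)
  = −0.75 × (-0.425668) = 0.319251 substitutions/site.

0.319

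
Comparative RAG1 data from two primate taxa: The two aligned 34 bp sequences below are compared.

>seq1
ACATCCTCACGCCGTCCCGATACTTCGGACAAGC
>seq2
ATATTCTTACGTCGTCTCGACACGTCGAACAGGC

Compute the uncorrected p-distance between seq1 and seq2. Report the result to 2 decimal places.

0.26

The sequences differ at 9 of 34 positions (sites 2, 5, 8, 12, 17, 21, 24, 28, 32).
p = 9/34 = 0.264705… ≈ 0.26 (to 2 d.p.).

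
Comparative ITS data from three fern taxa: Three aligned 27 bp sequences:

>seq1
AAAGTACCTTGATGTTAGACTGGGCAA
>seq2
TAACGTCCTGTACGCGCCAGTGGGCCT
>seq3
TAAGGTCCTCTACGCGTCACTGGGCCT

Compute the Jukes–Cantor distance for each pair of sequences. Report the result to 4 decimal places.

seq1–seq2: 14/27 sites differ → p ≈ 0.518519, d = −0.75 ln(1 − 0.691359) = 0.881682 ≈ 0.8817.
seq1–seq3: 12/27 sites differ → p ≈ 0.444444, d = −0.75 ln(1 − 0.592592) = 0.673455 ≈ 0.6735.
seq2–seq3: 4/27 sites differ → p ≈ 0.148148, d = −0.75 ln(1 − 0.197531) = 0.165047 ≈ 0.1650.

d(seq1,seq2) = 0.8817, d(seq1,seq3) = 0.6735, d(seq2,seq3) = 0.1650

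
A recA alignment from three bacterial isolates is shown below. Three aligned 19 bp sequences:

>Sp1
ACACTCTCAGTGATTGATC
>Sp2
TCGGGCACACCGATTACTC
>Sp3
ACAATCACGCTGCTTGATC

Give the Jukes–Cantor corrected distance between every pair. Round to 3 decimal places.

d(Sp1,Sp2) = 0.749, d(Sp1,Sp3) = 0.324, d(Sp2,Sp3) = 0.749

Sp1–Sp2: 9/19 sites differ → p ≈ 0.473684, d = −0.75 ln(1 − 0.631579) = 0.748897 ≈ 0.749.
Sp1–Sp3: 5/19 sites differ → p ≈ 0.263158, d = −0.75 ln(1 − 0.350877) = 0.324100 ≈ 0.324.
Sp2–Sp3: 9/19 sites differ → p ≈ 0.473684, d = −0.75 ln(1 − 0.631579) = 0.748897 ≈ 0.749.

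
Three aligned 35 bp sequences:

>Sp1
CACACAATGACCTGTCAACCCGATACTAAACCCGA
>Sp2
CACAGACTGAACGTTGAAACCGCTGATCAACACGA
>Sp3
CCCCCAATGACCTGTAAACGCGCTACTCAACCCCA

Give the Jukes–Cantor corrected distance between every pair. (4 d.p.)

d(Sp1,Sp2) = 0.4582, d(Sp1,Sp3) = 0.2326, d(Sp2,Sp3) = 0.5716

Sp1–Sp2: 12/35 sites differ → p ≈ 0.342857, d = −0.75 ln(1 − 0.457143) = 0.458182 ≈ 0.4582.
Sp1–Sp3: 7/35 sites differ → p = 0.2, d = −0.75 ln(1 − 0.266667) = 0.232617 ≈ 0.2326.
Sp2–Sp3: 14/35 sites differ → p = 0.4, d = −0.75 ln(1 − 0.533333) = 0.571605 ≈ 0.5716.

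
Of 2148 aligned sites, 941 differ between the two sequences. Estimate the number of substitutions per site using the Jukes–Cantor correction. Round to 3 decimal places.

p = 941/2148 ≈ 0.438082.
d = −(3/4) ln(1 − 4p/3) = −0.75 ln(1 − 0.584109) = −0.75 ln(0.415891)
  = −0.75 × (-0.877332) = 0.657999 substitutions/site.

0.658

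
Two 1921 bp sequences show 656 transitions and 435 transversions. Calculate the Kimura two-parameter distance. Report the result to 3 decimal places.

1.352

P = 656/1921 ≈ 0.341489 and Q = 435/1921 ≈ 0.226445.
Under the Kimura two-parameter model, d = −½ ln(1 − 2P − Q) − ¼ ln(1 − 2Q).
1 − 2P − Q = 0.090577, giving −½ ln(0.090577) = 1.200777.
1 − 2Q = 0.54711, giving −¼ ln(0.54711) = 0.150776.
d = 1.200777 + 0.150776 = 1.351553.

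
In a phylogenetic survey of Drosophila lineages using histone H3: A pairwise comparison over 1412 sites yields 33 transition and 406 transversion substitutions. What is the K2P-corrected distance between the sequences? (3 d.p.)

P = 33/1412 ≈ 0.023371 and Q = 406/1412 ≈ 0.287535.
Under the Kimura two-parameter model, d = −½ ln(1 − 2P − Q) − ¼ ln(1 − 2Q).
1 − 2P − Q = 0.665723, giving −½ ln(0.665723) = 0.203441.
1 − 2Q = 0.42493, giving −¼ ln(0.42493) = 0.213958.
d = 0.203441 + 0.213958 = 0.417399.

0.417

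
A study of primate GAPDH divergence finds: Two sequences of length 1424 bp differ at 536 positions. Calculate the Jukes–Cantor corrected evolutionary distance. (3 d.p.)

p = 536/1424 ≈ 0.376404.
d = −(3/4) ln(1 − 4p/3) = −0.75 ln(1 − 0.501872) = −0.75 ln(0.498128)
  = −0.75 × (-0.696898) = 0.522674 substitutions/site.

0.523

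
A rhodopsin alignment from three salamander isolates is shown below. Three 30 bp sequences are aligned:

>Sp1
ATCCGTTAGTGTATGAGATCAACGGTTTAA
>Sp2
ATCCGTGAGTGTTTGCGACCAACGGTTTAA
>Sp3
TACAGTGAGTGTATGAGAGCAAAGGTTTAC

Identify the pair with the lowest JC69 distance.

Sp1–Sp2: 4/30 differ, p = 0.133, d = 0.147.
Sp1–Sp3: 7/30 differ, p = 0.233, d = 0.280.
Sp2–Sp3: 8/30 differ, p = 0.267, d = 0.330.
The smallest distance is between Sp1 and Sp2.

Sp1 and Sp2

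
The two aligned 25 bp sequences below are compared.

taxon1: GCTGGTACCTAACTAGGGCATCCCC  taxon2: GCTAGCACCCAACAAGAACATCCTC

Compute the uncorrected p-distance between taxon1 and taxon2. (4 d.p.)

The sequences differ at 7 of 25 positions (sites 4, 6, 10, 14, 17, 18, 24).
p = 7/25 = 0.2800.

0.2800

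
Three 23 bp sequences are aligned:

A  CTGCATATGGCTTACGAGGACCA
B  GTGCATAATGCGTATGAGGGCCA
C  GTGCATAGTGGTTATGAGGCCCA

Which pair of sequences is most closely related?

A–B: 6/23 differ, p = 0.261, d = 0.321.
A–C: 6/23 differ, p = 0.261, d = 0.321.
B–C: 4/23 differ, p = 0.174, d = 0.198.
The smallest distance is between B and C.

B and C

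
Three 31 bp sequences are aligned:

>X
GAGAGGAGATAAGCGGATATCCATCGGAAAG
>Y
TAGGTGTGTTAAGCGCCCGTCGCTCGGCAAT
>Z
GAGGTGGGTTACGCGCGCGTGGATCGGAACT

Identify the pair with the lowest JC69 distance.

Y and Z

X–Y: 13/31 differ, p = 0.419, d = 0.614.
X–Z: 13/31 differ, p = 0.419, d = 0.614.
Y–Z: 8/31 differ, p = 0.258, d = 0.316.
The smallest distance is between Y and Z.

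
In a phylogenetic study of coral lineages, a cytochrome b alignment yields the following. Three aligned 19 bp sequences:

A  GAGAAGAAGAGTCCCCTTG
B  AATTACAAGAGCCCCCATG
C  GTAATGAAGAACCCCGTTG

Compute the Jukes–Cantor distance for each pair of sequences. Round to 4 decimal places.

A–B: 6/19 sites differ → p ≈ 0.315789, d = −0.75 ln(1 − 0.421052) = 0.409907 ≈ 0.4099.
A–C: 6/19 sites differ → p ≈ 0.315789, d = −0.75 ln(1 − 0.421052) = 0.409907 ≈ 0.4099.
B–C: 9/19 sites differ → p ≈ 0.473684, d = −0.75 ln(1 − 0.631579) = 0.748897 ≈ 0.7489.

d(A,B) = 0.4099, d(A,C) = 0.4099, d(B,C) = 0.7489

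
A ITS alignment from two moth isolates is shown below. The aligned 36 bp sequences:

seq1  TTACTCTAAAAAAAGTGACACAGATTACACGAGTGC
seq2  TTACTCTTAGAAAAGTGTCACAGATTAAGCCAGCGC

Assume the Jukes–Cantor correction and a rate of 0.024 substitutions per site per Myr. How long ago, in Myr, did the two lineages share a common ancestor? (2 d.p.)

4.69

The sequences differ at 7 of 36 sites (8, 10, 18, 28, 29, 31, 34), so p = 7/36 ≈ 0.194444.
d = −(3/4) ln(1 − 4p/3) = −0.75 ln(1 − 0.259259) = −0.75 ln(0.740741)
  = −0.75 × (-0.300104) = 0.225078 substitutions/site.
Under a molecular clock d = 2μt, so t = d/(2μ) = 0.225078 / (2 × 0.024) = 4.69 Myr.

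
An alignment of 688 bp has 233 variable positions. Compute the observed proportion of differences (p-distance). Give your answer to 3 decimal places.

0.339

p = 233/688 = 0.338662… ≈ 0.339 (to 3 d.p.).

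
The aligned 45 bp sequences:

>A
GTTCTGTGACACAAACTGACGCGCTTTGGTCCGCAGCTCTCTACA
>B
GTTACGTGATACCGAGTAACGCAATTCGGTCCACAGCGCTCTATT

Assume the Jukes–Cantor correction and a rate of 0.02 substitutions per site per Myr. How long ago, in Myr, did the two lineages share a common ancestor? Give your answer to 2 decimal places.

10.05

The sequences differ at 14 of 45 sites, so p = 14/45 ≈ 0.311111.
d = −(3/4) ln(1 − 4p/3) = −0.75 ln(1 − 0.414815) = −0.75 ln(0.585185)
  = −0.75 × (-0.535827) = 0.401870 substitutions/site.
Under a molecular clock d = 2μt, so t = d/(2μ) = 0.401870 / (2 × 0.02) = 10.05 Myr.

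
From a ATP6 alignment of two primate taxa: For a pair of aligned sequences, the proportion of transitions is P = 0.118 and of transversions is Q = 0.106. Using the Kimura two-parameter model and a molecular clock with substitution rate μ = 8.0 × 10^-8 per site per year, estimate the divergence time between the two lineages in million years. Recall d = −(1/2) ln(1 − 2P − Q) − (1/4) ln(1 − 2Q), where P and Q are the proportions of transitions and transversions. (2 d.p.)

1.68

Under the Kimura two-parameter model, d = −½ ln(1 − 2P − Q) − ¼ ln(1 − 2Q).
1 − 2P − Q = 0.658, giving −½ ln(0.658) = 0.209275.
1 − 2Q = 0.788, giving −¼ ln(0.788) = 0.059564.
d = 0.209275 + 0.059564 = 0.268839.
Under a molecular clock d = 2μt, so t = d/(2μ) = 0.268839 / (2 × 8.0 × 10^-8) = 1.68 million years.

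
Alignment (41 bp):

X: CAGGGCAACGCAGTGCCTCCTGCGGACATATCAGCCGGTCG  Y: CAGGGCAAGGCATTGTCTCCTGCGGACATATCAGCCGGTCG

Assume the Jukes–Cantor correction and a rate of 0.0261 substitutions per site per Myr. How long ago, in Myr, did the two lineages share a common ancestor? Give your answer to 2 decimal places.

The sequences differ at 3 of 41 sites (9, 13, 16), so p = 3/41 ≈ 0.073171.
d = −(3/4) ln(1 − 4p/3) = −0.75 ln(1 − 0.097561) = −0.75 ln(0.902439)
  = −0.75 × (-0.102654) = 0.076991 substitutions/site.
Under a molecular clock d = 2μt, so t = d/(2μ) = 0.076991 / (2 × 0.0261) = 1.47 Myr.

1.47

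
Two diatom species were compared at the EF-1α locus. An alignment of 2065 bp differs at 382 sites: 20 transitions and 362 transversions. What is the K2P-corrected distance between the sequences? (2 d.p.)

P = 20/2065 ≈ 0.009685 and Q = 362/2065 ≈ 0.175303.
Under the Kimura two-parameter model, d = −½ ln(1 − 2P − Q) − ¼ ln(1 − 2Q).
1 − 2P − Q = 0.805327, giving −½ ln(0.805327) = 0.108253.
1 − 2Q = 0.649394, giving −¼ ln(0.649394) = 0.107929.
d = 0.108253 + 0.107929 = 0.216182.

0.22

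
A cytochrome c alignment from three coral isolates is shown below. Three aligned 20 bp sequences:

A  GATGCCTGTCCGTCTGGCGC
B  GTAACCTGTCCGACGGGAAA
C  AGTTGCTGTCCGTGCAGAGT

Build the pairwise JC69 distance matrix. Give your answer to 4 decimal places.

d(A,B) = 0.5716, d(A,C) = 0.6872, d(B,C) = 0.9913

A–B: 8/20 sites differ → p = 0.4, d = −0.75 ln(1 − 0.533333) = 0.571605 ≈ 0.5716.
A–C: 9/20 sites differ → p = 0.45, d = −0.75 ln(1 − 0.6) = 0.687218 ≈ 0.6872.
B–C: 11/20 sites differ → p = 0.55, d = −0.75 ln(1 − 0.733333) = 0.991316 ≈ 0.9913.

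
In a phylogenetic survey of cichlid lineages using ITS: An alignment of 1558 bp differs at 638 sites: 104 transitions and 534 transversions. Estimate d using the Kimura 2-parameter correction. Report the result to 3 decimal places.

P = 104/1558 ≈ 0.066752 and Q = 534/1558 ≈ 0.342747.
Under the Kimura two-parameter model, d = −½ ln(1 − 2P − Q) − ¼ ln(1 − 2Q).
1 − 2P − Q = 0.523749, giving −½ ln(0.523749) = 0.323371.
1 − 2Q = 0.314506, giving −¼ ln(0.314506) = 0.289188.
d = 0.323371 + 0.289188 = 0.612559.

0.613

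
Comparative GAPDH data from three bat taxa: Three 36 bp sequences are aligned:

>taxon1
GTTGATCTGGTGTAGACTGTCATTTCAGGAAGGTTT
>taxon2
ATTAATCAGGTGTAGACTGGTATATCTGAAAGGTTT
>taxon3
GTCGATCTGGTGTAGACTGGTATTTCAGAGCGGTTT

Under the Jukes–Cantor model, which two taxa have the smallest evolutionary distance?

taxon1–taxon2: 8/36 differ, p = 0.222, d = 0.264.
taxon1–taxon3: 6/36 differ, p = 0.167, d = 0.188.
taxon2–taxon3: 8/36 differ, p = 0.222, d = 0.264.
The smallest distance is between taxon1 and taxon3.

taxon1 and taxon3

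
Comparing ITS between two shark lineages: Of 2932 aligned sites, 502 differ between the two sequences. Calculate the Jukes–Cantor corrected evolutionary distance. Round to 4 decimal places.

p = 502/2932 ≈ 0.171214.
d = −(3/4) ln(1 − 4p/3) = −0.75 ln(1 − 0.228285) = −0.75 ln(0.771715)
  = −0.75 × (-0.259140) = 0.194355 substitutions/site.

0.1944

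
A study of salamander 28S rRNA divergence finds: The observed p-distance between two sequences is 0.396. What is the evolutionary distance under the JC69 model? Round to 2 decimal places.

d = −(3/4) ln(1 − 4p/3) = −0.75 ln(1 − 0.528) = −0.75 ln(0.472)
  = −0.75 × (-0.750776) = 0.563082 substitutions/site.

0.56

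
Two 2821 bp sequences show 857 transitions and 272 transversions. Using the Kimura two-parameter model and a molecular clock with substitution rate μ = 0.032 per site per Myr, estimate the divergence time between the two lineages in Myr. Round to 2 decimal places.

P = 857/2821 ≈ 0.303793 and Q = 272/2821 ≈ 0.09642.
Under the Kimura two-parameter model, d = −½ ln(1 − 2P − Q) − ¼ ln(1 − 2Q).
1 − 2P − Q = 0.295994, giving −½ ln(0.295994) = 0.608708.
1 − 2Q = 0.80716, giving −¼ ln(0.80716) = 0.053558.
d = 0.608708 + 0.053558 = 0.662266.
Under a molecular clock d = 2μt, so t = d/(2μ) = 0.662266 / (2 × 0.032) = 10.35 Myr.

10.35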